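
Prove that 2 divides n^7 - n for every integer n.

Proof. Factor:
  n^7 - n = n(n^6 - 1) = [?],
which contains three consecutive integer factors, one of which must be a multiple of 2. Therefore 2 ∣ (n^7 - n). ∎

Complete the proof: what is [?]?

n^6 - 1 = (n^2 - 1)(n^4 + n^2 + 1), and n^2 - 1 = (n-1)(n+1).
So n(n^6 - 1) = (n - 1)n(n + 1)(n^4 + n^2 + 1).

(n - 1)n(n + 1)(n^4 + n^2 + 1)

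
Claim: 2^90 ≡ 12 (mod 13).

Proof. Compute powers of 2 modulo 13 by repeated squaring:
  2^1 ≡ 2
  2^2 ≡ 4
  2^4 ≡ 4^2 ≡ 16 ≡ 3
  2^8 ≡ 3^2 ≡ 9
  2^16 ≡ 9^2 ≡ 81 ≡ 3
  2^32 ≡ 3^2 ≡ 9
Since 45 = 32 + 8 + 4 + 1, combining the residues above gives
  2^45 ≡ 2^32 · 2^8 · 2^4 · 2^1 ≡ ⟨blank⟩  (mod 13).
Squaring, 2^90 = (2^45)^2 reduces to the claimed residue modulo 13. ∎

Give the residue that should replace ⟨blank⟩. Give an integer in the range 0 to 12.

5

2^32 · 2^8 · 2^4 · 2^1 ≡ 9 · 9 · 3 · 2 = 486.
486 mod 13 = 5, so 2^45 ≡ 5 (mod 13).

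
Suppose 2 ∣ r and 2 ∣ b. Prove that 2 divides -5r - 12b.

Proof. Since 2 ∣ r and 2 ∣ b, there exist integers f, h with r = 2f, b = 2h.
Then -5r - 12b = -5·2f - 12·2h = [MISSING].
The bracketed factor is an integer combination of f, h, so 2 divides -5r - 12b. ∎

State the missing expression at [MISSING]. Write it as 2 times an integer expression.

Each term has a factor of 2: -5·2f - 12·2h = 2·(-5f - 12h).
Since -5f - 12h is an integer, 2 ∣ (-5r - 12b).

2(-5f - 12h)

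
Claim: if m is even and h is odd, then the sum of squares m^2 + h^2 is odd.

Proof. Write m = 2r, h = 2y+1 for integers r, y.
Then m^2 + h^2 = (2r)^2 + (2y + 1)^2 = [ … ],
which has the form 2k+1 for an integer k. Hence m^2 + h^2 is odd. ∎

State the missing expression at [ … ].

2(2r^2 + 2y^2 + 2y) + 1

Expanding: (2r)^2 + (2y + 1)^2 = 4r^2 + 4y^2 + 4y + 1.
Every term except the constant is even, so this is 2(2r^2 + 2y^2 + 2y) + 1,
and 2r^2 + 2y^2 + 2y ∈ ℤ gives the required form.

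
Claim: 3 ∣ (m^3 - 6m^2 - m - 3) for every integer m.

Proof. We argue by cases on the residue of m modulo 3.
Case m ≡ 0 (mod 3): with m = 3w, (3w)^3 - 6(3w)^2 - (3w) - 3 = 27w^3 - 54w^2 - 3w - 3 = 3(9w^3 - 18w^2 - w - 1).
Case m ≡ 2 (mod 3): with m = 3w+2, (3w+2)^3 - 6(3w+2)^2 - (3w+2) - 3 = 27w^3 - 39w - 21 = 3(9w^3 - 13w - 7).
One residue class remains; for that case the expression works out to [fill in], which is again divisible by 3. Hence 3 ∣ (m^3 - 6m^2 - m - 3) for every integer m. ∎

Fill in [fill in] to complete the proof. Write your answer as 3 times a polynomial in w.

The residues treated are {0, 2}, so the missing case is m ≡ 1 (mod 3); write m = 3w+1.
Then (3w+1)^3 - 6(3w+1)^2 - (3w+1) - 3 = 27w^3 - 27w^2 - 30w - 9 = 3(9w^3 - 9w^2 - 10w - 3).

3(9w^3 - 9w^2 - 10w - 3)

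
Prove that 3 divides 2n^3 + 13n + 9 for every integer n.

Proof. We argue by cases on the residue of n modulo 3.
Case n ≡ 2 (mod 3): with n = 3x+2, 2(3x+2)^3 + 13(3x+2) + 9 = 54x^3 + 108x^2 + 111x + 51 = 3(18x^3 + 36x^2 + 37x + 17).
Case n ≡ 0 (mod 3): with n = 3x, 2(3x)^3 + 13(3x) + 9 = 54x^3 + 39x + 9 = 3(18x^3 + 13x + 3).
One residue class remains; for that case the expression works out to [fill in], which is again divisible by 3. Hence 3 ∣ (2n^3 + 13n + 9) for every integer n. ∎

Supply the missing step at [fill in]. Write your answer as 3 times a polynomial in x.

Only n ≡ 1 (mod 3) is unaccounted for. Put n = 3x+1:
2(3x+1)^3 + 13(3x+1) + 9 expands to 54x^3 + 54x^2 + 57x + 24,
and factoring out 3 leaves 3(18x^3 + 18x^2 + 19x + 8).

3(18x^3 + 18x^2 + 19x + 8)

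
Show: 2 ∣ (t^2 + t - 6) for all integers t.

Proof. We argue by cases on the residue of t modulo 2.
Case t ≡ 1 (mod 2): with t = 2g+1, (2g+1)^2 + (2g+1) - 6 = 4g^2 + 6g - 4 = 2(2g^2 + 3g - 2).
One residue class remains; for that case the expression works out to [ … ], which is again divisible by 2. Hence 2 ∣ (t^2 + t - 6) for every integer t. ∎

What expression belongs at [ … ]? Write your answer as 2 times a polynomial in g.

2(2g^2 + g - 3)

The residues treated are {1}, so the missing case is t ≡ 0 (mod 2); write t = 2g.
Then (2g)^2 + (2g) - 6 = 4g^2 + 2g - 6 = 2(2g^2 + g - 3).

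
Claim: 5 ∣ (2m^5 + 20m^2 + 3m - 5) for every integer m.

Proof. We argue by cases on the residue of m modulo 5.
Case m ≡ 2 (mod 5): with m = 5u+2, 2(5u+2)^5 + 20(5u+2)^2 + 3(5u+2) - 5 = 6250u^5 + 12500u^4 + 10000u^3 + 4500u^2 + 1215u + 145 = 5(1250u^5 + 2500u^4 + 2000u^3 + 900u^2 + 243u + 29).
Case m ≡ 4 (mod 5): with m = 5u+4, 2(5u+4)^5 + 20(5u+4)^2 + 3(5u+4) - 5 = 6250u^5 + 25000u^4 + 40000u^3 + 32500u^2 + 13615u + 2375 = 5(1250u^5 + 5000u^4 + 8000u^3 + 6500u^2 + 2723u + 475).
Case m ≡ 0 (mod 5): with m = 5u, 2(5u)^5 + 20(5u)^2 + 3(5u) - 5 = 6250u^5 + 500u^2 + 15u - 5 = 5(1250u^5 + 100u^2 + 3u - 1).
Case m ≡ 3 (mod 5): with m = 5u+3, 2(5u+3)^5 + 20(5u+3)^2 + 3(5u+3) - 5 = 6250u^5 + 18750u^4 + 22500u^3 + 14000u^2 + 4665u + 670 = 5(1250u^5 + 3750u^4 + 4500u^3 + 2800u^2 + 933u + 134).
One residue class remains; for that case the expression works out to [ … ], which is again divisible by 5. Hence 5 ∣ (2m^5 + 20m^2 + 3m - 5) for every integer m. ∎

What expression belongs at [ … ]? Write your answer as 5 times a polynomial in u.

5(1250u^5 + 1250u^4 + 500u^3 + 200u^2 + 53u + 4)

Only m ≡ 1 (mod 5) is unaccounted for. Put m = 5u+1:
2(5u+1)^5 + 20(5u+1)^2 + 3(5u+1) - 5 expands to 6250u^5 + 6250u^4 + 2500u^3 + 1000u^2 + 265u + 20,
and factoring out 5 leaves 5(1250u^5 + 1250u^4 + 500u^3 + 200u^2 + 53u + 4).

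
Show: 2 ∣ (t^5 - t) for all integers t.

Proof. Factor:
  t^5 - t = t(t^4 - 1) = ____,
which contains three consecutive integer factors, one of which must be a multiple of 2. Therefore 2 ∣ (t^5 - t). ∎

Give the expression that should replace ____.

(t - 1)t(t + 1)(t^2 + 1)

t^4 - 1 = (t^2 - 1)(t^2 + 1), and t^2 - 1 = (t-1)(t+1).
So t(t^4 - 1) = (t - 1)t(t + 1)(t^2 + 1).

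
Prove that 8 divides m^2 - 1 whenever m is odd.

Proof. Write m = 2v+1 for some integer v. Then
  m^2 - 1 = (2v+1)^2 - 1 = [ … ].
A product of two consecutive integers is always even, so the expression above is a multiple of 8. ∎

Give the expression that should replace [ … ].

(2v+1)^2 - 1 = 4v^2 + 4v + 1 - 1 = 4v^2 + 4v = 4v(v+1).
Since v and v+1 are consecutive, v(v+1) is even, and 4·(even) is a multiple of 8.

4v(v + 1)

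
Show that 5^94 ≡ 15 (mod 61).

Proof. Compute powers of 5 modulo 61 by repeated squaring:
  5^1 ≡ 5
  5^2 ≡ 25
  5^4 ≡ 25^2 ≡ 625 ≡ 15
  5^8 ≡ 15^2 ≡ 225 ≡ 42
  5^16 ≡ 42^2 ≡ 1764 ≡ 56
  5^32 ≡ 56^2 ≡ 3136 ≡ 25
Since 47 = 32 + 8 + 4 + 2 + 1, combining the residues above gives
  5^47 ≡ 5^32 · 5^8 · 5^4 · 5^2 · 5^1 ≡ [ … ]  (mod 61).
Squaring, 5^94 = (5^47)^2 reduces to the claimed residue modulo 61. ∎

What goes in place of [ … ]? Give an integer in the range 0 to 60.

Multiply the listed residues: 25 · 42 · 15 · 25 · 5 = 1050 → 15750 → 393750 → 1968750.
Reducing modulo 61: 1968750 = 32274·61 + 36, so 5^47 ≡ 36.

36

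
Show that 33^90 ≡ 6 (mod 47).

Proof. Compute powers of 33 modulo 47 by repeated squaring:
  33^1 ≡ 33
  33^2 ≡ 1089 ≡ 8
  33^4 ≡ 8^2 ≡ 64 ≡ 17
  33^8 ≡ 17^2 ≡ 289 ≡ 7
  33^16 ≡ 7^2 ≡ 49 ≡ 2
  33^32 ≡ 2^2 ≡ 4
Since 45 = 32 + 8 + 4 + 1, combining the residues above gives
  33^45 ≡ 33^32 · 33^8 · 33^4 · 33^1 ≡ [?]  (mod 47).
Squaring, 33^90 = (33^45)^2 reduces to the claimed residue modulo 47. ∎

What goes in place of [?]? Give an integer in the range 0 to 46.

10

33^32 · 33^8 · 33^4 · 33^1 ≡ 4 · 7 · 17 · 33 = 15708.
15708 mod 47 = 10, so 33^45 ≡ 10 (mod 47).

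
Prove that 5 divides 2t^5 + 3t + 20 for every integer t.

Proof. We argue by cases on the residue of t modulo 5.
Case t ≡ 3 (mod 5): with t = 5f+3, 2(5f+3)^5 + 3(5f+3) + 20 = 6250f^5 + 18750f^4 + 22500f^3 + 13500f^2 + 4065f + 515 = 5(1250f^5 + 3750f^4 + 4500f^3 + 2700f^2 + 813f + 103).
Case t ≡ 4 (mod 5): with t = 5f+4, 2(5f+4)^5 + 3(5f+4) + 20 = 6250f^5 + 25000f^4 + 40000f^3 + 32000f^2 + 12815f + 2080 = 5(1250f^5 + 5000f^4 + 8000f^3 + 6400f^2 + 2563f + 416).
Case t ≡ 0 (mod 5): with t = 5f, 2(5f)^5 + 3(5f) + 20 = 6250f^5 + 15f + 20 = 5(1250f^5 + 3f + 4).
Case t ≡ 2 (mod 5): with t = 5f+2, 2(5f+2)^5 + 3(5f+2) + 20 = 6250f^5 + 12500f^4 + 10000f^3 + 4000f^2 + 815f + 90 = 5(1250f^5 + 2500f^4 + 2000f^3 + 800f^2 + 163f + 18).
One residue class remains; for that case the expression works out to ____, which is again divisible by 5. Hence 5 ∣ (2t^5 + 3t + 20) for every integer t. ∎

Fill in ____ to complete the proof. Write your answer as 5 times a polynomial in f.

Only t ≡ 1 (mod 5) is unaccounted for. Put t = 5f+1:
2(5f+1)^5 + 3(5f+1) + 20 expands to 6250f^5 + 6250f^4 + 2500f^3 + 500f^2 + 65f + 25,
and factoring out 5 leaves 5(1250f^5 + 1250f^4 + 500f^3 + 100f^2 + 13f + 5).

5(1250f^5 + 1250f^4 + 500f^3 + 100f^2 + 13f + 5)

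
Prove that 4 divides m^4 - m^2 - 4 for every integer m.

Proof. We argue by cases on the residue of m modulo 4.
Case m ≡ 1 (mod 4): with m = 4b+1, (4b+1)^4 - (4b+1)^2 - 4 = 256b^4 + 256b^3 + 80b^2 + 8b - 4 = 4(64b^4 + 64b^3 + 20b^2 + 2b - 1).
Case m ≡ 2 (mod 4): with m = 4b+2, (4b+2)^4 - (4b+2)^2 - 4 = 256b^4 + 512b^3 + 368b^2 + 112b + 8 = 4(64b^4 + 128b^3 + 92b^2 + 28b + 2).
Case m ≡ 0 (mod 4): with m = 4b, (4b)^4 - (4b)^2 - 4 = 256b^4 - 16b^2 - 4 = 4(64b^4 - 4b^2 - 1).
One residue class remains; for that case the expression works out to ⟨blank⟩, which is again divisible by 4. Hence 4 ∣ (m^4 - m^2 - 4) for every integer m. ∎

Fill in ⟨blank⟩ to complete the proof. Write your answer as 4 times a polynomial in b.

4(64b^4 + 192b^3 + 212b^2 + 102b + 17)

The residues treated are {1, 2, 0}, so the missing case is m ≡ 3 (mod 4); write m = 4b+3.
Then (4b+3)^4 - (4b+3)^2 - 4 = 256b^4 + 768b^3 + 848b^2 + 408b + 68 = 4(64b^4 + 192b^3 + 212b^2 + 102b + 17).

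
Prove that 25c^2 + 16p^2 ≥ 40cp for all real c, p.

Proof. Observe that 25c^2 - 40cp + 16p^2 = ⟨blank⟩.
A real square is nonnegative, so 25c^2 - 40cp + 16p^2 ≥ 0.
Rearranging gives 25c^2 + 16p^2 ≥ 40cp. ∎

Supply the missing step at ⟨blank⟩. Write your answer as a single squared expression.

25c^2 - 40cp + 16p^2 is a perfect-square trinomial: the outer terms are (5c)^2 and (4p)^2, and the cross term is -2·5c·4p.
So 25c^2 - 40cp + 16p^2 = (5c - 4p)^2 ≥ 0.

(5c - 4p)^2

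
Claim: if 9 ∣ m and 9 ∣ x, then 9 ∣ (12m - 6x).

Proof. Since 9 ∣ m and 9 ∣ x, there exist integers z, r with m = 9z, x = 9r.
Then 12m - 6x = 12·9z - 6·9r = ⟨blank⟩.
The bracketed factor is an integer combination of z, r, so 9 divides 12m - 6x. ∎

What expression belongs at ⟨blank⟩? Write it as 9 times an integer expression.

Pull the common 9 out of every term: 12·9z - 6·9r = 9(-6r + 12z).
-6r + 12z is an integer, which exhibits the divisibility.

9(-6r + 12z)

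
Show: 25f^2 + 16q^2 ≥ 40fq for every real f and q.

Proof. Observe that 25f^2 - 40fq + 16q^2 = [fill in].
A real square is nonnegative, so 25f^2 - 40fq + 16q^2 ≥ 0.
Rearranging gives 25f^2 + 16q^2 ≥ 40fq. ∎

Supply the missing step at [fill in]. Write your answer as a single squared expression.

The leading and trailing coefficients are 5^2 and 4^2, and 40 = 2·5·4, so the trinomial is (5f - 4q)^2.
Hence 25f^2 - 40fq + 16q^2 ≥ 0.

(5f - 4q)^2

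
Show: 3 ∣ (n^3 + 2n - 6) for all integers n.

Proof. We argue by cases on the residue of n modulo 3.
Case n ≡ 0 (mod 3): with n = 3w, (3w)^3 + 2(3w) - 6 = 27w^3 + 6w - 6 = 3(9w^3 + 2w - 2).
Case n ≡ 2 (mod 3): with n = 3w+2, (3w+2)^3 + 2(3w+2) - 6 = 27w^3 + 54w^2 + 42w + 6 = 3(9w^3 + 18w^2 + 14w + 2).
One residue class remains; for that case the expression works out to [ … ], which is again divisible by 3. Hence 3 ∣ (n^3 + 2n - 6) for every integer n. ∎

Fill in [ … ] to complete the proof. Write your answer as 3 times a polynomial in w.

Only n ≡ 1 (mod 3) is unaccounted for. Put n = 3w+1:
(3w+1)^3 + 2(3w+1) - 6 expands to 27w^3 + 27w^2 + 15w - 3,
and factoring out 3 leaves 3(9w^3 + 9w^2 + 5w - 1).

3(9w^3 + 9w^2 + 5w - 1)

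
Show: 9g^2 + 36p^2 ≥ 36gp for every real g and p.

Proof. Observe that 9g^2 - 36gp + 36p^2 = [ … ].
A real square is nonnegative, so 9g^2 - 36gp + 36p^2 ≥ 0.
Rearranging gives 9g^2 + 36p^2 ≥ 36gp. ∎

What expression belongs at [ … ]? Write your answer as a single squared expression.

The leading and trailing coefficients are 3^2 and 6^2, and 36 = 2·3·6, so the trinomial is (3g - 6p)^2.
Hence 9g^2 - 36gp + 36p^2 ≥ 0.

(3g - 6p)^2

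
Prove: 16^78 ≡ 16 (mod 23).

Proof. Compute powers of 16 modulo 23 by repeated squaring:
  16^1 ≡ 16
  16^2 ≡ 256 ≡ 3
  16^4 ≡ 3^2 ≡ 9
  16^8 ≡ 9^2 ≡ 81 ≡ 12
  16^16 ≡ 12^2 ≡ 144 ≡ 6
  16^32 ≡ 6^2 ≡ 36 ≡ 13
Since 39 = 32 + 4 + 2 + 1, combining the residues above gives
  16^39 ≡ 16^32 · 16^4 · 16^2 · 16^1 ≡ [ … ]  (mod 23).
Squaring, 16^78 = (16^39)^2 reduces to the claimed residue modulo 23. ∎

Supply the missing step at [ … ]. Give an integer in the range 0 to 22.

4

16^32 · 16^4 · 16^2 · 16^1 ≡ 13 · 9 · 3 · 16 = 5616.
5616 mod 23 = 4, so 16^39 ≡ 4 (mod 23).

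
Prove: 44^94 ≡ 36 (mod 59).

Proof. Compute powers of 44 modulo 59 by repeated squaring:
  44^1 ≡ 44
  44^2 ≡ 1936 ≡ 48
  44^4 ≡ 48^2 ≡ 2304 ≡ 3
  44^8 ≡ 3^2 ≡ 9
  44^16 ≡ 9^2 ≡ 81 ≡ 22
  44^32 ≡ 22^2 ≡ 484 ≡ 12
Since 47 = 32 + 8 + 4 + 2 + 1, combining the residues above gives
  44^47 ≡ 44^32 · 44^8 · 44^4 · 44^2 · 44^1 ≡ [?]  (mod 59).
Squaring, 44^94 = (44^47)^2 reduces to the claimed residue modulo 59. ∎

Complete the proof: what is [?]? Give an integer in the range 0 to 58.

6

44^32 · 44^8 · 44^4 · 44^2 · 44^1 ≡ 12 · 9 · 3 · 48 · 44 = 684288.
684288 mod 59 = 6, so 44^47 ≡ 6 (mod 59).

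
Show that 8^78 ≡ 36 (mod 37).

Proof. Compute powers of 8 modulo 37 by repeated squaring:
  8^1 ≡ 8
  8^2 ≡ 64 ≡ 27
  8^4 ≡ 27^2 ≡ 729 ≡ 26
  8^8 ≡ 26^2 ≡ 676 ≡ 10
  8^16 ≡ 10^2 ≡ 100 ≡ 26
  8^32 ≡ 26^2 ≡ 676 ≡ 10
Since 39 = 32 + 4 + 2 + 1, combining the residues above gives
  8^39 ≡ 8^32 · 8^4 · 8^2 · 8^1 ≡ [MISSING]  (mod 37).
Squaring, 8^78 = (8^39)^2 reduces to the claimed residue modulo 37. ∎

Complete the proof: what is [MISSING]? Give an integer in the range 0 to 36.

Multiply the listed residues: 10 · 26 · 27 · 8 = 260 → 7020 → 56160.
Reducing modulo 37: 56160 = 1517·37 + 31, so 8^39 ≡ 31.

31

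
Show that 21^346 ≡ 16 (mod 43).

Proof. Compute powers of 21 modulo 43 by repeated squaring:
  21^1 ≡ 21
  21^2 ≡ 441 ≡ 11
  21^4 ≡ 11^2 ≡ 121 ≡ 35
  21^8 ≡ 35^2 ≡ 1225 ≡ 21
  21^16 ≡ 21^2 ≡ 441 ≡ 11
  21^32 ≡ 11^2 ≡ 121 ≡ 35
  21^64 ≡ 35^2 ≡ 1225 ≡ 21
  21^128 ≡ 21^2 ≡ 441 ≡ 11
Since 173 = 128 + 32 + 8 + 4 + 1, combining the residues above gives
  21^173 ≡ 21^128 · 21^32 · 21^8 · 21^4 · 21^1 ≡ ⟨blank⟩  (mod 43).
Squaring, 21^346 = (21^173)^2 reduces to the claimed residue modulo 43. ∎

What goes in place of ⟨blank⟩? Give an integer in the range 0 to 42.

4

Multiply the listed residues: 11 · 35 · 21 · 35 · 21 = 385 → 8085 → 282975 → 5942475.
Reducing modulo 43: 5942475 = 138197·43 + 4, so 21^173 ≡ 4.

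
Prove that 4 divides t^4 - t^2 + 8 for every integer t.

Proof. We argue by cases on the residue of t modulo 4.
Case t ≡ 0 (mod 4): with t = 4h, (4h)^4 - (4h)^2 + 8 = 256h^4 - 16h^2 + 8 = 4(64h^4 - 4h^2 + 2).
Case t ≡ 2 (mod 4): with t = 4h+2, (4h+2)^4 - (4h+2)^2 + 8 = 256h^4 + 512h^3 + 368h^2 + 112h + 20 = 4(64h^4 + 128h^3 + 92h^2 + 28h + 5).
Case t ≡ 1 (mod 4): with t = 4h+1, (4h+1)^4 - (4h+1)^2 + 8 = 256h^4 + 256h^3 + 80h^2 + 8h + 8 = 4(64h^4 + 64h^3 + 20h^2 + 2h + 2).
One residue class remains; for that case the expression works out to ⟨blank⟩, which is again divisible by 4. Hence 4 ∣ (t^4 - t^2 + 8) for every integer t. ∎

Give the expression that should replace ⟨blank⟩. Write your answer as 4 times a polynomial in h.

The residues treated are {0, 2, 1}, so the missing case is t ≡ 3 (mod 4); write t = 4h+3.
Then (4h+3)^4 - (4h+3)^2 + 8 = 256h^4 + 768h^3 + 848h^2 + 408h + 80 = 4(64h^4 + 192h^3 + 212h^2 + 102h + 20).

4(64h^4 + 192h^3 + 212h^2 + 102h + 20)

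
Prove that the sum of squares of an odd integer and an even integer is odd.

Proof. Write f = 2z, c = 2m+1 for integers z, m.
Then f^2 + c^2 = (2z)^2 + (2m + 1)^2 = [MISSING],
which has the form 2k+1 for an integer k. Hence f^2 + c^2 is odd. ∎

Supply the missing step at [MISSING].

(2z)^2 + (2m + 1)^2 = 4m^2 + 4m + 4z^2 + 1
= 2(2m^2 + 2m + 2z^2) + 1.
Since 2m^2 + 2m + 2z^2 is an integer, the sum of squares is of the form 2k+1 for an integer k.

2(2m^2 + 2m + 2z^2) + 1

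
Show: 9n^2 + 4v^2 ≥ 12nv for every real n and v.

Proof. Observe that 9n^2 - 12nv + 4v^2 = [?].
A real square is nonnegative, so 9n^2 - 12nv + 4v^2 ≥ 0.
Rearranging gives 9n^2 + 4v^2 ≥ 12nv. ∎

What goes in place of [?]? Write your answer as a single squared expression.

The leading and trailing coefficients are 3^2 and 2^2, and 12 = 2·3·2, so the trinomial is (3n - 2v)^2.
Hence 9n^2 - 12nv + 4v^2 ≥ 0.

(3n - 2v)^2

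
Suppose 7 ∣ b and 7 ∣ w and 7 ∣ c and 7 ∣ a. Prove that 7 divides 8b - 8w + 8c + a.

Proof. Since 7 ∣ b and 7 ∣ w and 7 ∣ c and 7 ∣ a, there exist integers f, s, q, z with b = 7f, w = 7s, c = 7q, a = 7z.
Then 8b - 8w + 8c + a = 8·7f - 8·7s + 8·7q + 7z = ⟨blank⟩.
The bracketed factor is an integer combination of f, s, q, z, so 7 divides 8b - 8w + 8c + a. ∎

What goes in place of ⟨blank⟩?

Each term has a factor of 7: 8·7f - 8·7s + 8·7q + 7z = 7·(8f + 8q - 8s + z).
Since 8f + 8q - 8s + z is an integer, 7 ∣ (8b - 8w + 8c + a).

7(8f + 8q - 8s + z)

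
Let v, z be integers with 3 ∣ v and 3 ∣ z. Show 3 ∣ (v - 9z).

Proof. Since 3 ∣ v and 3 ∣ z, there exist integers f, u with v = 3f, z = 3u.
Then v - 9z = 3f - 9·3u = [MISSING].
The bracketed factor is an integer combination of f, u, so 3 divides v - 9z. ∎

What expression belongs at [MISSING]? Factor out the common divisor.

3(f - 9u)

Pull the common 3 out of every term: 3f - 9·3u = 3(f - 9u).
f - 9u is an integer, which exhibits the divisibility.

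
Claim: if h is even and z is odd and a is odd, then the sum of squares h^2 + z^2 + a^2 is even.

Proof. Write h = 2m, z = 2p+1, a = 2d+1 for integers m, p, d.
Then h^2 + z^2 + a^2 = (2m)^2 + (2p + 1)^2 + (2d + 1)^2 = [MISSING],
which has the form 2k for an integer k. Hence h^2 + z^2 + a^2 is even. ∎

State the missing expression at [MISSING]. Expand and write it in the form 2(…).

2(2d^2 + 2d + 2m^2 + 2p^2 + 2p + 1)

(2m)^2 + (2p + 1)^2 + (2d + 1)^2 = 4d^2 + 4d + 4m^2 + 4p^2 + 4p + 2
= 2(2d^2 + 2d + 2m^2 + 2p^2 + 2p + 1).
Since 2d^2 + 2d + 2m^2 + 2p^2 + 2p + 1 is an integer, the sum of squares is of the form 2k for an integer k.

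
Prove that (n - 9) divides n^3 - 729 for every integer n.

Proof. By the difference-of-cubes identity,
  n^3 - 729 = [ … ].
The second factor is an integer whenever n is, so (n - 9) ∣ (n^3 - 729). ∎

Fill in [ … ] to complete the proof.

Polynomial division of n^3 - 729 by n - 9 leaves remainder 0 and quotient n^2 + 9n + 81.
Hence n^3 - 729 = (n - 9)(n^2 + 9n + 81).

(n - 9)(n^2 + 9n + 81)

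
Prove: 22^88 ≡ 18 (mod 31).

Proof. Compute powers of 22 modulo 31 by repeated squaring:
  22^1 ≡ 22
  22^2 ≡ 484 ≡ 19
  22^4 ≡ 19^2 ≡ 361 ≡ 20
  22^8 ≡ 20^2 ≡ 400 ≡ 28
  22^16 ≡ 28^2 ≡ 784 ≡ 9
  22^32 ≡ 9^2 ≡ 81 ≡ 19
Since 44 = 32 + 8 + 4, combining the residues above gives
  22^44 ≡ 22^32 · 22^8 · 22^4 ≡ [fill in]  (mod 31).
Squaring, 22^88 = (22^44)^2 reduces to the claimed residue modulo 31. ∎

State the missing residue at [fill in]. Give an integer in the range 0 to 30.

Multiply the listed residues: 19 · 28 · 20 = 532 → 10640.
Reducing modulo 31: 10640 = 343·31 + 7, so 22^44 ≡ 7.

7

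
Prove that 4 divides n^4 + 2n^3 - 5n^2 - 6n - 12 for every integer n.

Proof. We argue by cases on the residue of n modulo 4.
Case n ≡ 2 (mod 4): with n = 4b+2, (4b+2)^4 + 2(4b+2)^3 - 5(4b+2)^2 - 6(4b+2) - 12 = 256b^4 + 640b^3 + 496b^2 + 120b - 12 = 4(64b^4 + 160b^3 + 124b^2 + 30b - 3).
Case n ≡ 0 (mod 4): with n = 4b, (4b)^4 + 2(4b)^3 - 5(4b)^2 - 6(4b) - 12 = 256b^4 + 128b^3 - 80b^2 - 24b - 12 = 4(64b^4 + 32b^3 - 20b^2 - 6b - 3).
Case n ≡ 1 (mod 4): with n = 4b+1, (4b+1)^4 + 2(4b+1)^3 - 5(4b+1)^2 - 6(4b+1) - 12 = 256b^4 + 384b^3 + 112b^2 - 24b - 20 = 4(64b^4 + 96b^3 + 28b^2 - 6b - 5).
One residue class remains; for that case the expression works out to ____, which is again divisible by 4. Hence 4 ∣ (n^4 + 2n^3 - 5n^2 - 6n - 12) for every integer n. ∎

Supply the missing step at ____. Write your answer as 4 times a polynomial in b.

The residues treated are {2, 0, 1}, so the missing case is n ≡ 3 (mod 4); write n = 4b+3.
Then (4b+3)^4 + 2(4b+3)^3 - 5(4b+3)^2 - 6(4b+3) - 12 = 256b^4 + 896b^3 + 1072b^2 + 504b + 60 = 4(64b^4 + 224b^3 + 268b^2 + 126b + 15).

4(64b^4 + 224b^3 + 268b^2 + 126b + 15)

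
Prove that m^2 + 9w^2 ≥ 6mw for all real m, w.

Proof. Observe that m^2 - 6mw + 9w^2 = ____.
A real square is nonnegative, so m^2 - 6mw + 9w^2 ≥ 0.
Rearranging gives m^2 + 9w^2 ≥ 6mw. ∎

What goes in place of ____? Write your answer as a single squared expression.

(m - 3w)^2

m^2 - 6mw + 9w^2 is a perfect-square trinomial: the outer terms are (m)^2 and (3w)^2, and the cross term is -2·m·3w.
So m^2 - 6mw + 9w^2 = (m - 3w)^2 ≥ 0.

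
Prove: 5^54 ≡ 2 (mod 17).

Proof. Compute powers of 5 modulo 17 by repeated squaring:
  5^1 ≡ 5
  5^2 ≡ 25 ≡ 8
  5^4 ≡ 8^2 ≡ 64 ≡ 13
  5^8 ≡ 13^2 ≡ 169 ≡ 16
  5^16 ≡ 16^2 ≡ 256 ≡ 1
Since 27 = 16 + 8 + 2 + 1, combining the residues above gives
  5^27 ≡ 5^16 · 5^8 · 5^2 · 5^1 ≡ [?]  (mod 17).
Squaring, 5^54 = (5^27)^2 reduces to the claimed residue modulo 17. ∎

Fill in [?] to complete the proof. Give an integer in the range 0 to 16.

5^16 · 5^8 · 5^2 · 5^1 ≡ 1 · 16 · 8 · 5 = 640.
640 mod 17 = 11, so 5^27 ≡ 11 (mod 17).

11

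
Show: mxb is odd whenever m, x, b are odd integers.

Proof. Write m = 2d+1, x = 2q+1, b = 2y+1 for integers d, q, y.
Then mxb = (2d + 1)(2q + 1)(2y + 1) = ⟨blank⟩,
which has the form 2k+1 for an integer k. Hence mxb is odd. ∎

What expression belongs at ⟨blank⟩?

2(4dqy + 2dq + 2dy + d + 2qy + q + y) + 1

Expanding: (2d + 1)(2q + 1)(2y + 1) = 8dqy + 4dq + 4dy + 2d + 4qy + 2q + 2y + 1.
Every term except the constant is even, so this is 2(4dqy + 2dq + 2dy + d + 2qy + q + y) + 1,
and 4dqy + 2dq + 2dy + d + 2qy + q + y ∈ ℤ gives the required form.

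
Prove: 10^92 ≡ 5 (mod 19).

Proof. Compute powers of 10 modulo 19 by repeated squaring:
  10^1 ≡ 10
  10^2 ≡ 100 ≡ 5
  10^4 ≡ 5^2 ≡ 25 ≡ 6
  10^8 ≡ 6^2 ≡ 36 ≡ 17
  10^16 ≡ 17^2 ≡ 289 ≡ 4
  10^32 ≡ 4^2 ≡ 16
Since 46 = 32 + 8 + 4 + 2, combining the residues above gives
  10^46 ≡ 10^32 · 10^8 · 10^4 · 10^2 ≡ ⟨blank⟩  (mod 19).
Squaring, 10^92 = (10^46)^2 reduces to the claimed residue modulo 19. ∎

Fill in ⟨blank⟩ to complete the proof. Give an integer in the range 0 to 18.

10^32 · 10^8 · 10^4 · 10^2 ≡ 16 · 17 · 6 · 5 = 8160.
8160 mod 19 = 9, so 10^46 ≡ 9 (mod 19).

9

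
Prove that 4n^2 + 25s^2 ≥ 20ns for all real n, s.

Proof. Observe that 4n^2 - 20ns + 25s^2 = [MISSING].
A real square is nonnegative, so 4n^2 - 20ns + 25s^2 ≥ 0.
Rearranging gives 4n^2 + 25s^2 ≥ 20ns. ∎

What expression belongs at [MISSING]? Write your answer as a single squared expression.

4n^2 - 20ns + 25s^2 is a perfect-square trinomial: the outer terms are (2n)^2 and (5s)^2, and the cross term is -2·2n·5s.
So 4n^2 - 20ns + 25s^2 = (2n - 5s)^2 ≥ 0.

(2n - 5s)^2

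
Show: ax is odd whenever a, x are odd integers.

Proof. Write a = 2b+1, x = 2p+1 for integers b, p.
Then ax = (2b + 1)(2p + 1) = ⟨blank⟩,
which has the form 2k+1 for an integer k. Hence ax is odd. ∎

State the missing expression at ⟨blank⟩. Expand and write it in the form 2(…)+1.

2(2bp + b + p) + 1

Expanding: (2b + 1)(2p + 1) = 4bp + 2b + 2p + 1.
Every term except the constant is even, so this is 2(2bp + b + p) + 1,
and 2bp + b + p ∈ ℤ gives the required form.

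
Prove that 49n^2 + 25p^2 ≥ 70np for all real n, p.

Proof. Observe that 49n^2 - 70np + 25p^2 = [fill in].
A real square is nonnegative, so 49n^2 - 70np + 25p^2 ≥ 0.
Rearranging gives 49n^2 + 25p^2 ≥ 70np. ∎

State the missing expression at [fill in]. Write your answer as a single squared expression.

(7n - 5p)^2

The leading and trailing coefficients are 7^2 and 5^2, and 70 = 2·7·5, so the trinomial is (7n - 5p)^2.
Hence 49n^2 - 70np + 25p^2 ≥ 0.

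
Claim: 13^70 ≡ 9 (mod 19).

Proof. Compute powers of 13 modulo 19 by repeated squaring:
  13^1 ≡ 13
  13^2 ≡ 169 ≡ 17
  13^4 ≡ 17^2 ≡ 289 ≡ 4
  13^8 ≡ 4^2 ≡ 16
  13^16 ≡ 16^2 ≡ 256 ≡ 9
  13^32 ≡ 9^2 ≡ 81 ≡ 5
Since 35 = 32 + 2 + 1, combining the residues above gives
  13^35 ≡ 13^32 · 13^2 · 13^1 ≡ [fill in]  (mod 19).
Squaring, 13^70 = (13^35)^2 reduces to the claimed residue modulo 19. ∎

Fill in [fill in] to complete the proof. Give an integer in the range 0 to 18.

3

Multiply the listed residues: 5 · 17 · 13 = 85 → 1105.
Reducing modulo 19: 1105 = 58·19 + 3, so 13^35 ≡ 3.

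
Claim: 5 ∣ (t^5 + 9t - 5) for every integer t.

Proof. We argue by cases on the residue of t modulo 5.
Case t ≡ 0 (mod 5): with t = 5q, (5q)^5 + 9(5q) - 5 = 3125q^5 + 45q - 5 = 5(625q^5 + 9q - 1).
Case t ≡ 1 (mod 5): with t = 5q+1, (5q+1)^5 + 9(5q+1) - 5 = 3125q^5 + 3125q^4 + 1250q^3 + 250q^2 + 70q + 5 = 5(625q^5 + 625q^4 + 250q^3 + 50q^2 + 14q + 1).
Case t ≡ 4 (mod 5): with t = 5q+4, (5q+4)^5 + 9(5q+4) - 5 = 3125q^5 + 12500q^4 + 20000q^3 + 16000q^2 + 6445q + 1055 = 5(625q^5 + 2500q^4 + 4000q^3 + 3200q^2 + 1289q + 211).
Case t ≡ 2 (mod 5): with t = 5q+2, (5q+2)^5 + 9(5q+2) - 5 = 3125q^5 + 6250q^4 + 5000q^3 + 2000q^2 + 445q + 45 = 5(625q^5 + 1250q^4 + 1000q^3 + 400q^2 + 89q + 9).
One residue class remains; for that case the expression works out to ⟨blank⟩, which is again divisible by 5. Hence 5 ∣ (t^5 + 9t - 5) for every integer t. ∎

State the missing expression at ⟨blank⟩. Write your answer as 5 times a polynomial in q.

Only t ≡ 3 (mod 5) is unaccounted for. Put t = 5q+3:
(5q+3)^5 + 9(5q+3) - 5 expands to 3125q^5 + 9375q^4 + 11250q^3 + 6750q^2 + 2070q + 265,
and factoring out 5 leaves 5(625q^5 + 1875q^4 + 2250q^3 + 1350q^2 + 414q + 53).

5(625q^5 + 1875q^4 + 2250q^3 + 1350q^2 + 414q + 53)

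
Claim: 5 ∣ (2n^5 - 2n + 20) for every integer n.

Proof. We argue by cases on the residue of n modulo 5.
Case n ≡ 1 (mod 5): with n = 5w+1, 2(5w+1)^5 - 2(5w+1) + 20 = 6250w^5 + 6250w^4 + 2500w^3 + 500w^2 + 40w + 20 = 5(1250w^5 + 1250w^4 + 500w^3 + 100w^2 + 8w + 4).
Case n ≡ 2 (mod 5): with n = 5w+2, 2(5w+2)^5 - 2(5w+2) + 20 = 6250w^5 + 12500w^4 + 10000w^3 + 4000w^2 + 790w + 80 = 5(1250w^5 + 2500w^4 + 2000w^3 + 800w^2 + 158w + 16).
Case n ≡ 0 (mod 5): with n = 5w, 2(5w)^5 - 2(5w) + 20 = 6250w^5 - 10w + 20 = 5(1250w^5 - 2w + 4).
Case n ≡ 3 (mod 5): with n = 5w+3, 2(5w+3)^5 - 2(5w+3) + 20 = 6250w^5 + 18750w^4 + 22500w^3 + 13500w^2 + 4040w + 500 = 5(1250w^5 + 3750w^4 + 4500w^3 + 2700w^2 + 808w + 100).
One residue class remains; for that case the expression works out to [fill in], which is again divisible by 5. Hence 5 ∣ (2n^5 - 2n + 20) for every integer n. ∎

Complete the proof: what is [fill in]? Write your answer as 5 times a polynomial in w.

5(1250w^5 + 5000w^4 + 8000w^3 + 6400w^2 + 2558w + 412)

The residues treated are {1, 2, 0, 3}, so the missing case is n ≡ 4 (mod 5); write n = 5w+4.
Then 2(5w+4)^5 - 2(5w+4) + 20 = 6250w^5 + 25000w^4 + 40000w^3 + 32000w^2 + 12790w + 2060 = 5(1250w^5 + 5000w^4 + 8000w^3 + 6400w^2 + 2558w + 412).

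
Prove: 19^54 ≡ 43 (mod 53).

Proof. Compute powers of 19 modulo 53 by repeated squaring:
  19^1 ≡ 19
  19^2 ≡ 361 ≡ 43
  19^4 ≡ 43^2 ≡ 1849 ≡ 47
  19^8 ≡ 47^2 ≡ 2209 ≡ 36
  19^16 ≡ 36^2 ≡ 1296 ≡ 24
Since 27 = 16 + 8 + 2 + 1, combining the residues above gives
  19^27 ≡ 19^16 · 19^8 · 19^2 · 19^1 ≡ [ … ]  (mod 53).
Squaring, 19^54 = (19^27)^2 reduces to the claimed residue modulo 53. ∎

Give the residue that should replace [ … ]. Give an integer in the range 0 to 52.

34

Multiply the listed residues: 24 · 36 · 43 · 19 = 864 → 37152 → 705888.
Reducing modulo 53: 705888 = 13318·53 + 34, so 19^27 ≡ 34.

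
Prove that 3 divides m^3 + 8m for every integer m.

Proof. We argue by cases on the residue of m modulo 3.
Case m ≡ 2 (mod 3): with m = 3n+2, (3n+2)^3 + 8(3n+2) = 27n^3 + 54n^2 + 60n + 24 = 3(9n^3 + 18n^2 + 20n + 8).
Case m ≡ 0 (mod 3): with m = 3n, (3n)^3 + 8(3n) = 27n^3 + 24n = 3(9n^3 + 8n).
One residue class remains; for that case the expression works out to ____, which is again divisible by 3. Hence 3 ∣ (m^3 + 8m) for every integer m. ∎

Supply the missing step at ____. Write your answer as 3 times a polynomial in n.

Only m ≡ 1 (mod 3) is unaccounted for. Put m = 3n+1:
(3n+1)^3 + 8(3n+1) expands to 27n^3 + 27n^2 + 33n + 9,
and factoring out 3 leaves 3(9n^3 + 9n^2 + 11n + 3).

3(9n^3 + 9n^2 + 11n + 3)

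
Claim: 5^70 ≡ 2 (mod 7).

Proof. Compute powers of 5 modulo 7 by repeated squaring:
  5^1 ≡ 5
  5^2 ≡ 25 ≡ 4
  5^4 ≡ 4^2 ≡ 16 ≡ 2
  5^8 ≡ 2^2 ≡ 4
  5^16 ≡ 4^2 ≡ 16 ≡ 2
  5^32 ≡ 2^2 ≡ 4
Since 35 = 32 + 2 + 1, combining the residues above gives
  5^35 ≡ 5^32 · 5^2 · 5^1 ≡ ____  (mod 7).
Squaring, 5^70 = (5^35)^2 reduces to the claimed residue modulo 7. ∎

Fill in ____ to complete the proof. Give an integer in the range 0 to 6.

3

Multiply the listed residues: 4 · 4 · 5 = 16 → 80.
Reducing modulo 7: 80 = 11·7 + 3, so 5^35 ≡ 3.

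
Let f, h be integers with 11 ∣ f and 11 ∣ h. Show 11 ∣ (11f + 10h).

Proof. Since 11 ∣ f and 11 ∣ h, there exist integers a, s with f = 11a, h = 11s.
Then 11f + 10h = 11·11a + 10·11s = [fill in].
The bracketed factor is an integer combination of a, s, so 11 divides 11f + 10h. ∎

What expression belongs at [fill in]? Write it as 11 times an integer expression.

11(11a + 10s)

Pull the common 11 out of every term: 11·11a + 10·11s = 11(11a + 10s).
11a + 10s is an integer, which exhibits the divisibility.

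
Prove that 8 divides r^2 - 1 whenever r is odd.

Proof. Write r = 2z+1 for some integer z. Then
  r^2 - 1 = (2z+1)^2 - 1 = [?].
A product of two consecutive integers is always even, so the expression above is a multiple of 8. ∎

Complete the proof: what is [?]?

(2z+1)^2 - 1 = 4z^2 + 4z + 1 - 1 = 4z^2 + 4z = 4z(z+1).
Since z and z+1 are consecutive, z(z+1) is even, and 4·(even) is a multiple of 8.

4z(z + 1)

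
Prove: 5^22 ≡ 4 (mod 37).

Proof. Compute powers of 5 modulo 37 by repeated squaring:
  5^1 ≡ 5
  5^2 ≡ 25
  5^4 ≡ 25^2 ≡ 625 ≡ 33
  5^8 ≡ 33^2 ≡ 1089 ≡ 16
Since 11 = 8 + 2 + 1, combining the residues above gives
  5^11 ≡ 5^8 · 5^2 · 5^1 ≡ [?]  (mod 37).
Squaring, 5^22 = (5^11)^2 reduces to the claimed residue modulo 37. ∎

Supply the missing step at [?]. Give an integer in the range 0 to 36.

Multiply the listed residues: 16 · 25 · 5 = 400 → 2000.
Reducing modulo 37: 2000 = 54·37 + 2, so 5^11 ≡ 2.

2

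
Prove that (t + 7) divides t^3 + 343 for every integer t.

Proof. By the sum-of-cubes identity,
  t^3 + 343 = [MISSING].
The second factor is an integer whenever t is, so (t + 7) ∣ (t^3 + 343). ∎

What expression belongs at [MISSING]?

(t + 7)(t^2 - 7t + 49)

a^3 + b^3 = (a + b)(a^2 - ab + b^2). With a = t, b = 7:
t^3 + 343 = (t + 7)(t^2 - 7t + 49).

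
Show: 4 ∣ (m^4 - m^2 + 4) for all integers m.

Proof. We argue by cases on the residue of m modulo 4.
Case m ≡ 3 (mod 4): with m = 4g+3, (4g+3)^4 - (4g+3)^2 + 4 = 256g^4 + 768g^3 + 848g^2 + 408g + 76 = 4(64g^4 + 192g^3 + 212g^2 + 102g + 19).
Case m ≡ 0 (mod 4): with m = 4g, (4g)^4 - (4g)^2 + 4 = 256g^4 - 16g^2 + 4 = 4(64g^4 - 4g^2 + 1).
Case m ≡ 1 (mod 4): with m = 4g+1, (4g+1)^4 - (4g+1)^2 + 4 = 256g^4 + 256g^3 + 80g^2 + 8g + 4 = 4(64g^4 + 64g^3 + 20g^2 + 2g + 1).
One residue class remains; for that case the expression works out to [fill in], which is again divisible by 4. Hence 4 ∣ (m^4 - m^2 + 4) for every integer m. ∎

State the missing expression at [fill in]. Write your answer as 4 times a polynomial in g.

4(64g^4 + 128g^3 + 92g^2 + 28g + 4)

Only m ≡ 2 (mod 4) is unaccounted for. Put m = 4g+2:
(4g+2)^4 - (4g+2)^2 + 4 expands to 256g^4 + 512g^3 + 368g^2 + 112g + 16,
and factoring out 4 leaves 4(64g^4 + 128g^3 + 92g^2 + 28g + 4).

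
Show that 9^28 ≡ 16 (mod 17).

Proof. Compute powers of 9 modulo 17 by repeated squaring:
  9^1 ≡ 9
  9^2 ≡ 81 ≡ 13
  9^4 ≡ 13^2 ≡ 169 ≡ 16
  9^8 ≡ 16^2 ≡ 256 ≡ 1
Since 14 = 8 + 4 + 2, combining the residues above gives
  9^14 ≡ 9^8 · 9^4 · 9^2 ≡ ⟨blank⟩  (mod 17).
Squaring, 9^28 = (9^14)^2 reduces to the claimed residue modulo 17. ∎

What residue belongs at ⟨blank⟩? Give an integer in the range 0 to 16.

4

9^8 · 9^4 · 9^2 ≡ 1 · 16 · 13 = 208.
208 mod 17 = 4, so 9^14 ≡ 4 (mod 17).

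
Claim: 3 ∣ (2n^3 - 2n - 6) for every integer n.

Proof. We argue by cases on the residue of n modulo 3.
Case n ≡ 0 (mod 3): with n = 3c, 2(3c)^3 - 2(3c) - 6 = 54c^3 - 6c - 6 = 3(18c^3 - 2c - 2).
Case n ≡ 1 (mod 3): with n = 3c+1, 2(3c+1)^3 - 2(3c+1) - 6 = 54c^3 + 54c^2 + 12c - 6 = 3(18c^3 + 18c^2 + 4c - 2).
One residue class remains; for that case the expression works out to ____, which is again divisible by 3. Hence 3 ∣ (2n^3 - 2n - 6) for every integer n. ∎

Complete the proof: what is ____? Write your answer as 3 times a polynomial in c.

Only n ≡ 2 (mod 3) is unaccounted for. Put n = 3c+2:
2(3c+2)^3 - 2(3c+2) - 6 expands to 54c^3 + 108c^2 + 66c + 6,
and factoring out 3 leaves 3(18c^3 + 36c^2 + 22c + 2).

3(18c^3 + 36c^2 + 22c + 2)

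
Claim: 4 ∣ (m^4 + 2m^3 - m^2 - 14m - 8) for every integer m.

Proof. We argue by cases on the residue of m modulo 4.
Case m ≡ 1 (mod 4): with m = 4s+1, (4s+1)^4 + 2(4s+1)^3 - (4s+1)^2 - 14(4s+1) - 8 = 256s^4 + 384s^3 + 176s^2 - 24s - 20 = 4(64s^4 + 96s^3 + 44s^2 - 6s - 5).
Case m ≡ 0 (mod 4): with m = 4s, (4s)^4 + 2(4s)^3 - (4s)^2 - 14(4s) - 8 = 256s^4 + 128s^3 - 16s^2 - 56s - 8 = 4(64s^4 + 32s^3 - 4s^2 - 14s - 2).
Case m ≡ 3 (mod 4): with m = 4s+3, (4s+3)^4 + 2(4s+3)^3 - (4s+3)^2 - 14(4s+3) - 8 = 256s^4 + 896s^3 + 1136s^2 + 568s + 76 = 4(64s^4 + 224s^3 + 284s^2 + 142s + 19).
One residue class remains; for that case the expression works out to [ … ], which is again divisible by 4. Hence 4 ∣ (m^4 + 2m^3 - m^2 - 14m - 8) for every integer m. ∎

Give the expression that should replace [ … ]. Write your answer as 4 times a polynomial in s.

The residues treated are {1, 0, 3}, so the missing case is m ≡ 2 (mod 4); write m = 4s+2.
Then (4s+2)^4 + 2(4s+2)^3 - (4s+2)^2 - 14(4s+2) - 8 = 256s^4 + 640s^3 + 560s^2 + 152s - 8 = 4(64s^4 + 160s^3 + 140s^2 + 38s - 2).

4(64s^4 + 160s^3 + 140s^2 + 38s - 2)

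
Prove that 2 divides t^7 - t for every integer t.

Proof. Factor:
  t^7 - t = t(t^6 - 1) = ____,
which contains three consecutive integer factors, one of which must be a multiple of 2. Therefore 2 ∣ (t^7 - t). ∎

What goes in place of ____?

t^6 - 1 = (t^2 - 1)(t^4 + t^2 + 1), and t^2 - 1 = (t-1)(t+1).
So t(t^6 - 1) = (t - 1)t(t + 1)(t^4 + t^2 + 1).

(t - 1)t(t + 1)(t^4 + t^2 + 1)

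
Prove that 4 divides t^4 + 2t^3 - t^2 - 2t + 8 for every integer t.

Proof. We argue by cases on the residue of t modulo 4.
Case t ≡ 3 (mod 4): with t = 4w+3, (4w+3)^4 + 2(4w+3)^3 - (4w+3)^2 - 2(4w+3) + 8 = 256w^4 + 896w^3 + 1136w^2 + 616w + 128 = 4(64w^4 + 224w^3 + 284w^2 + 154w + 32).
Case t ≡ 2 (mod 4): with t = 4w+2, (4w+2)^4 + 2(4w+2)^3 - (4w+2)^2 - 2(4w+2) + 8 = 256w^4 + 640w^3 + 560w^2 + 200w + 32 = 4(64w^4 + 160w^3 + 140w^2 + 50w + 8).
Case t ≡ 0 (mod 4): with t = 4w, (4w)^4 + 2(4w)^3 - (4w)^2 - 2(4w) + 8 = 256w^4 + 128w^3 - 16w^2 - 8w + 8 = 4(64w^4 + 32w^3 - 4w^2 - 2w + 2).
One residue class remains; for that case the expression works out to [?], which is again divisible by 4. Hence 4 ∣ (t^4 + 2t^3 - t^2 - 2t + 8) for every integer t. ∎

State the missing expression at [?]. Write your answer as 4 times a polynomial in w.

Only t ≡ 1 (mod 4) is unaccounted for. Put t = 4w+1:
(4w+1)^4 + 2(4w+1)^3 - (4w+1)^2 - 2(4w+1) + 8 expands to 256w^4 + 384w^3 + 176w^2 + 24w + 8,
and factoring out 4 leaves 4(64w^4 + 96w^3 + 44w^2 + 6w + 2).

4(64w^4 + 96w^3 + 44w^2 + 6w + 2)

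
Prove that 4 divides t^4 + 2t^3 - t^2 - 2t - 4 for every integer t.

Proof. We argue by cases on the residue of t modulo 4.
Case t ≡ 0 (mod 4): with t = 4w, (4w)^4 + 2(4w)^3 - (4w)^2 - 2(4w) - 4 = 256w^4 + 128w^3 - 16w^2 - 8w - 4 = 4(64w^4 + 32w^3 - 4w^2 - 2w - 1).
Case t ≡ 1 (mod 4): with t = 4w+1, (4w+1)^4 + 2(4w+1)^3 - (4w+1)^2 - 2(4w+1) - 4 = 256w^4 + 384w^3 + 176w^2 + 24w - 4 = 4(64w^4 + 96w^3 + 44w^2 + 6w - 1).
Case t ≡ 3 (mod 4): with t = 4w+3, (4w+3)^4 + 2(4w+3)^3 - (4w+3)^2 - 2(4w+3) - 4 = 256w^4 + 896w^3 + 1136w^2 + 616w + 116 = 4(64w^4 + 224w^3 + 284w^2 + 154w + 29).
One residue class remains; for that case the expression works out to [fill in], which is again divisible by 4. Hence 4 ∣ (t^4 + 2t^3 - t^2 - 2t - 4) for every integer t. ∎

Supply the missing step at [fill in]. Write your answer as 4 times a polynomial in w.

Only t ≡ 2 (mod 4) is unaccounted for. Put t = 4w+2:
(4w+2)^4 + 2(4w+2)^3 - (4w+2)^2 - 2(4w+2) - 4 expands to 256w^4 + 640w^3 + 560w^2 + 200w + 20,
and factoring out 4 leaves 4(64w^4 + 160w^3 + 140w^2 + 50w + 5).

4(64w^4 + 160w^3 + 140w^2 + 50w + 5)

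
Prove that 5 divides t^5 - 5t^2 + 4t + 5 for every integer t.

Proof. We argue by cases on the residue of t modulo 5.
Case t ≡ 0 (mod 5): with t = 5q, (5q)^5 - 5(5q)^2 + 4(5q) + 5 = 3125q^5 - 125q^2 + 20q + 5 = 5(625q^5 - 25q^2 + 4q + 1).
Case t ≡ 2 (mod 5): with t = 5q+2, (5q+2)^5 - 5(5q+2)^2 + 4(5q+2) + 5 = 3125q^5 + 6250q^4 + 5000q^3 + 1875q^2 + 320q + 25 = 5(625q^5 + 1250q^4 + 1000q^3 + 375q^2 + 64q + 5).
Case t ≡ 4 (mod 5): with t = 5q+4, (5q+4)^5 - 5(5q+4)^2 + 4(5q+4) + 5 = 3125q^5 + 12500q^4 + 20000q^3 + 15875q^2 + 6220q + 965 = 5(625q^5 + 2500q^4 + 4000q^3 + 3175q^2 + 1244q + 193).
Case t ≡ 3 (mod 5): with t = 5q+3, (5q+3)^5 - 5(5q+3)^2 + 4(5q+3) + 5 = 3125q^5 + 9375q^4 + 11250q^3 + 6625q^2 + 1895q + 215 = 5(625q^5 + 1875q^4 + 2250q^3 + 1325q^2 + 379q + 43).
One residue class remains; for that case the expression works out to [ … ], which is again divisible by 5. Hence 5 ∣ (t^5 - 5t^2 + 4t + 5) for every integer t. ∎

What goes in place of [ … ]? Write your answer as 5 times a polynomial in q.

5(625q^5 + 625q^4 + 250q^3 + 25q^2 - q + 1)

Only t ≡ 1 (mod 5) is unaccounted for. Put t = 5q+1:
(5q+1)^5 - 5(5q+1)^2 + 4(5q+1) + 5 expands to 3125q^5 + 3125q^4 + 1250q^3 + 125q^2 - 5q + 5,
and factoring out 5 leaves 5(625q^5 + 625q^4 + 250q^3 + 25q^2 - q + 1).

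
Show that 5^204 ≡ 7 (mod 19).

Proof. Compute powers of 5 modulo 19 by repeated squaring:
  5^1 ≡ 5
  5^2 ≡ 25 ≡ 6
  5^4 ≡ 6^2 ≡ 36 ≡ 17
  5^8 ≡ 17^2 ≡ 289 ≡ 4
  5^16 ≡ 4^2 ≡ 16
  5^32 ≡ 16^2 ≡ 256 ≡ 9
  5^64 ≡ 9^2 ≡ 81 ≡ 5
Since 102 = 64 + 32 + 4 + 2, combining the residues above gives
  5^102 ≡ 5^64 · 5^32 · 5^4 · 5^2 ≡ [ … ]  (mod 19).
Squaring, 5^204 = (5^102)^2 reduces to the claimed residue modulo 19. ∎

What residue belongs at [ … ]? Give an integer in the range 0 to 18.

5^64 · 5^32 · 5^4 · 5^2 ≡ 5 · 9 · 17 · 6 = 4590.
4590 mod 19 = 11, so 5^102 ≡ 11 (mod 19).

11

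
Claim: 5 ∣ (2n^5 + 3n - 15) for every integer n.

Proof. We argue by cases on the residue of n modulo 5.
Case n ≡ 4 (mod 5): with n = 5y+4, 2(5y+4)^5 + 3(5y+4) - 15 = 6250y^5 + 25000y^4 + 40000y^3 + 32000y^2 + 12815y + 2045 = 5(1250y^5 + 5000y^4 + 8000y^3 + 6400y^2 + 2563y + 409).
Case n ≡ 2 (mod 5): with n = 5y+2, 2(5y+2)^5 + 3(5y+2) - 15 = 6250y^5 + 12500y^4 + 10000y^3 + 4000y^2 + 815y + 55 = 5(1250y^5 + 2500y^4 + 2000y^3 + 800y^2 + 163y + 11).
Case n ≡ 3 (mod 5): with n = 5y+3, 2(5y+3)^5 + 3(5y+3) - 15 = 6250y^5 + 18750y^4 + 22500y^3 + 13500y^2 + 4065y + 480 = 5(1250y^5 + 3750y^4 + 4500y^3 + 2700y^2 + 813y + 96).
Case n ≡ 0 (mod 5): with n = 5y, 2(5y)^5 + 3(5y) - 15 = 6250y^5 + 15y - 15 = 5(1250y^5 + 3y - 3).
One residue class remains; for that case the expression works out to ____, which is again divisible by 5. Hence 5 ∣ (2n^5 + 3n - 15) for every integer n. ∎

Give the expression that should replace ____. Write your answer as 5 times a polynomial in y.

5(1250y^5 + 1250y^4 + 500y^3 + 100y^2 + 13y - 2)

Only n ≡ 1 (mod 5) is unaccounted for. Put n = 5y+1:
2(5y+1)^5 + 3(5y+1) - 15 expands to 6250y^5 + 6250y^4 + 2500y^3 + 500y^2 + 65y - 10,
and factoring out 5 leaves 5(1250y^5 + 1250y^4 + 500y^3 + 100y^2 + 13y - 2).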